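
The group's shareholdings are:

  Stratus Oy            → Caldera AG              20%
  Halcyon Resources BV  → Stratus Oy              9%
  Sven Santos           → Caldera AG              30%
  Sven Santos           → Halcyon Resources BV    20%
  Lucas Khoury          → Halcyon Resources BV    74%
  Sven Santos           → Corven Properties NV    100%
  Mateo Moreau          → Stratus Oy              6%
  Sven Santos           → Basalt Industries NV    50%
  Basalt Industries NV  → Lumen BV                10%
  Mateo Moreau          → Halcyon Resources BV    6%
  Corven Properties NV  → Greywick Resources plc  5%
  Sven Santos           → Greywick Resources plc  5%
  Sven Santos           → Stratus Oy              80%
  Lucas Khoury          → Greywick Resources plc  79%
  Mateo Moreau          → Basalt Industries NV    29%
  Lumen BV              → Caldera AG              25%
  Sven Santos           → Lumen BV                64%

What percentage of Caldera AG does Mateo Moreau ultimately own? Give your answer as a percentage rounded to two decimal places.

2.03%

Mateo reaches Caldera along 3 paths.
Via Stratus: 6% × 20% = 1.2%.
Via Halcyon → Stratus: 6% × 9% × 20% = 0.108%.
Via Basalt → Lumen: 29% × 10% × 25% = 0.725%.
Total: 1.2% + 0.108% + 0.725% = 2.033%.
Rounded: 2.03%.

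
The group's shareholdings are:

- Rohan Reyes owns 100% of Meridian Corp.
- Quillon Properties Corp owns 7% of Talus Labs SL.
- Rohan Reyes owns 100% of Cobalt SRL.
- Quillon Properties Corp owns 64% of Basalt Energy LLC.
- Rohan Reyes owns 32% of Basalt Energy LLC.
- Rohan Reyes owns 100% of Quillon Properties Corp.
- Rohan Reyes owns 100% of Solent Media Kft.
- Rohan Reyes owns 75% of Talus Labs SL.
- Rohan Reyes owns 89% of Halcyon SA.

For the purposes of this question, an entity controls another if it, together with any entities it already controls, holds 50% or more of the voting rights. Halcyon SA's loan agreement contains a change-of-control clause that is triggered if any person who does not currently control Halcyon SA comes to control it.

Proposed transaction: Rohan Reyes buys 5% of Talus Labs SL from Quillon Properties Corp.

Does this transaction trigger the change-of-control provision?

The purchase adds only to Rohan's holdings (Quillon's stake shrinks), so Rohan is the only person who could newly come to control Halcyon.
Rohan holds 89% of Halcyon, so Rohan controls Halcyon.
So Rohan already controls Halcyon before the transaction.
After the purchase, Rohan's direct stake in Talus rises to 75% + 5% = 80%, and Quillon's stake falls to 2%.
Rohan controlled Halcyon already, so this is not a new person acquiring control; every other person's position is unchanged or reduced.
No new person acquires control, so the clause is not triggered.

No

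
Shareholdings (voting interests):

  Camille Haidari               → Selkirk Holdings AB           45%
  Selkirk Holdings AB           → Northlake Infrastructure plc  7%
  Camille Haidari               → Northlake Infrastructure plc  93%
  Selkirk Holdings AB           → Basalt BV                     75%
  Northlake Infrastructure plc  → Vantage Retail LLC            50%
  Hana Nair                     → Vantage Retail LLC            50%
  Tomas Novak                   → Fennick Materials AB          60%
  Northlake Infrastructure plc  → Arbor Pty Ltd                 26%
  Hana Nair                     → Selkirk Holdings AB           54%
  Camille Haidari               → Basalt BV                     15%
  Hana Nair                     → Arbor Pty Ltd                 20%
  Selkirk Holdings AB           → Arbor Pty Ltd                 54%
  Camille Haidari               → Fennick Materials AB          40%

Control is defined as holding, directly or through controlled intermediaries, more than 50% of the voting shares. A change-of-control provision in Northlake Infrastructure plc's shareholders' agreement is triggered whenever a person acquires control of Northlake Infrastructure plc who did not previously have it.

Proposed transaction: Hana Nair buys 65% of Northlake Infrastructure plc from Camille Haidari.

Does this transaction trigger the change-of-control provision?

Yes

The purchase adds only to Hana's holdings (Camille's stake shrinks), so Hana is the only person who could newly come to control Northlake.
Hana holds 54% of Selkirk, so Hana controls Selkirk.
Selkirk holds 75% of Basalt, so Hana controls Basalt.
Hana and Selkirk together hold 20% + 54% = 74% of Arbor, so Hana controls Arbor.
In Northlake, Hana's side holds only 7%, not > 50%.
So before the transaction, Hana does not control Northlake.
After the purchase, Hana holds 65% of Northlake directly, and Camille's stake falls to 28%.
Selkirk and Hana together hold 7% + 65% = 72% of Northlake, so Hana controls Northlake.
Hana did not control Northlake before and does after, so the clause is triggered.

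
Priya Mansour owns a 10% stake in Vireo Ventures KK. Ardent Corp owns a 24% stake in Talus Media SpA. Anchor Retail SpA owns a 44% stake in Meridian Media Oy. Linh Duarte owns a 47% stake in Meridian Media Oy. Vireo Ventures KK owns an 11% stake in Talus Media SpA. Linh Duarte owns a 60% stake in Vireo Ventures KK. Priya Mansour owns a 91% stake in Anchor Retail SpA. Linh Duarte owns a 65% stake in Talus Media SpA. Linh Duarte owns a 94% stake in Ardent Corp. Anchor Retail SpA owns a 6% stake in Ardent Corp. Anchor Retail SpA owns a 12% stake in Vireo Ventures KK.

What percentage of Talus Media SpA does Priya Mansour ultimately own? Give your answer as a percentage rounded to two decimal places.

3.61%

Priya reaches Talus along 3 paths.
Via Anchor → Vireo: 91% × 12% × 11% = 1.2012%.
Via Vireo: 10% × 11% = 1.1%.
Via Anchor → Ardent: 91% × 6% × 24% = 1.3104%.
Total: 1.2012% + 1.1% + 1.3104% = 3.6116%.
Rounded: 3.61%.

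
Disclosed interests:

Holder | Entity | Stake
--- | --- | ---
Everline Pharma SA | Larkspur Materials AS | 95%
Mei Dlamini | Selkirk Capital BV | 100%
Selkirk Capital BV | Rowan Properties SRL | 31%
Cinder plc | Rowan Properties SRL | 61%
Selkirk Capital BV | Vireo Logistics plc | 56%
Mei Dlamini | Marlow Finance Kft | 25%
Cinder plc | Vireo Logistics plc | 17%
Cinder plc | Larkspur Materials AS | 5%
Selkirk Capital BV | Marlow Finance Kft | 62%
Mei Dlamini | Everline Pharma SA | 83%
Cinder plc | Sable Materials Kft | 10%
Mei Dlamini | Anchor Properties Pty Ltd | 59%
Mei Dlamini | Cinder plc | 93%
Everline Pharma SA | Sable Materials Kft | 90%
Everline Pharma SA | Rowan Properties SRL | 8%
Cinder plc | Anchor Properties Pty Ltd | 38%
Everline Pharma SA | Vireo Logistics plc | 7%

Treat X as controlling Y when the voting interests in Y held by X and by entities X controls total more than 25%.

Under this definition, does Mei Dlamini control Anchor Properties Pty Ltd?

Mei holds 93% of Cinder, so Mei controls Cinder.
Mei and Cinder together hold 59% + 38% = 97% of Anchor, so Mei controls Anchor.

Yes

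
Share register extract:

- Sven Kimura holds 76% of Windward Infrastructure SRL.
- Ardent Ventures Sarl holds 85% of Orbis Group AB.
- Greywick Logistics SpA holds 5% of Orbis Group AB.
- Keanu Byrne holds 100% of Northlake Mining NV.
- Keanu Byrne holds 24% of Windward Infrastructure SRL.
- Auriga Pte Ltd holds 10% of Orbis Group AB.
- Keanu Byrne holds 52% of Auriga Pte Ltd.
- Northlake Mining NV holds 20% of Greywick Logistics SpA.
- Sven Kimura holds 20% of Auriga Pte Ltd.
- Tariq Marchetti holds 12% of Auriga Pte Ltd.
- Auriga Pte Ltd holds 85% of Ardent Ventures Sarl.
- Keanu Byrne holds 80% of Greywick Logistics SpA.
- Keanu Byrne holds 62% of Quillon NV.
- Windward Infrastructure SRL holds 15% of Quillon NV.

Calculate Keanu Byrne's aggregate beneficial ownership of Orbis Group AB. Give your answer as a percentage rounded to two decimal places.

Keanu reaches Orbis along 4 paths.
Via Auriga → Ardent: 52% × 85% × 85% = 37.57%.
Via Northlake → Greywick: 100% × 20% × 5% = 1%.
Via Greywick: 80% × 5% = 4%.
Via Auriga: 52% × 10% = 5.2%.
Total: 37.57% + 1% + 4% + 5.2% = 47.77%.

47.77%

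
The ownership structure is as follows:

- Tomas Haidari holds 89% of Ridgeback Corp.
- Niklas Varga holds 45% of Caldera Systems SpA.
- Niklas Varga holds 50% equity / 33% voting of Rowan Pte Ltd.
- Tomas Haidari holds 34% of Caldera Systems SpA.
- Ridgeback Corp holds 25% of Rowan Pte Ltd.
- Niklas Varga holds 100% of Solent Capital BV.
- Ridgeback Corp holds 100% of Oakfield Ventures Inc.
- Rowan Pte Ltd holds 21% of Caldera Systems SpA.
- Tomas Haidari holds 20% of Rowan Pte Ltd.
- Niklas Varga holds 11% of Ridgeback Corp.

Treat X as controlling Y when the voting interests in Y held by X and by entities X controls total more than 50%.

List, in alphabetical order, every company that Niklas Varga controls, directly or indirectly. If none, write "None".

Niklas holds 100% of Solent, so Niklas controls Solent.
No other company's threshold is met.

Solent Capital BV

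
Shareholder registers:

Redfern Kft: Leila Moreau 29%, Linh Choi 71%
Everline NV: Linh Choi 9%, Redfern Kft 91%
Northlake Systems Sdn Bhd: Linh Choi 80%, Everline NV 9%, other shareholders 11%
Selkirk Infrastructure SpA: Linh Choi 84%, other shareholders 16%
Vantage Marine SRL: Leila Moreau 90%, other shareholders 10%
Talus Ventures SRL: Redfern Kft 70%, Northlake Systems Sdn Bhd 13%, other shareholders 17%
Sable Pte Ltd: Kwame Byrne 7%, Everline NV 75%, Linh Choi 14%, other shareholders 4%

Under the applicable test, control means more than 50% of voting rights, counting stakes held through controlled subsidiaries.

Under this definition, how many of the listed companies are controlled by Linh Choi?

Linh holds 71% of Redfern, so Linh controls Redfern.
Linh and Redfern together hold 9% + 91% = 100% of Everline, so Linh controls Everline.
Linh and Everline together hold 80% + 9% = 89% of Northlake, so Linh controls Northlake.
Linh holds 84% of Selkirk, so Linh controls Selkirk.
Redfern and Northlake together hold 70% + 13% = 83% of Talus, so Linh controls Talus.
Everline and Linh together hold 75% + 14% = 89% of Sable, so Linh controls Sable.
No other company's threshold is met.
Linh controls 6 companies.

6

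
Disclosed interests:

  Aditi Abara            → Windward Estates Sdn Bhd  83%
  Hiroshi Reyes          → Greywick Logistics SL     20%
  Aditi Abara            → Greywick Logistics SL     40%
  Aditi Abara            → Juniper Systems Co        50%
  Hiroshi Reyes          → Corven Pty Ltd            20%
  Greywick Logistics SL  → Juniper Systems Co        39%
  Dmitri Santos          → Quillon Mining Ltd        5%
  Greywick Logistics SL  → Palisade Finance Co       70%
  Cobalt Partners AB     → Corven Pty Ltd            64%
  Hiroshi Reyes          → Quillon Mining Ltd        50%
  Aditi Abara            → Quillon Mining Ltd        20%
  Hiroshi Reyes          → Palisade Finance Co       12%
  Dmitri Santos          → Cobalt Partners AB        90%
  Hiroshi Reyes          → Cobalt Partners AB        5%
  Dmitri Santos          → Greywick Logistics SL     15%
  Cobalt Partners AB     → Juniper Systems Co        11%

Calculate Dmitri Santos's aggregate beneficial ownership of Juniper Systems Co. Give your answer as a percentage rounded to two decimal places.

15.75%

Dmitri reaches Juniper along 2 paths.
Via Greywick: 15% × 39% = 5.85%.
Via Cobalt: 90% × 11% = 9.9%.
Total: 5.85% + 9.9% = 15.75%.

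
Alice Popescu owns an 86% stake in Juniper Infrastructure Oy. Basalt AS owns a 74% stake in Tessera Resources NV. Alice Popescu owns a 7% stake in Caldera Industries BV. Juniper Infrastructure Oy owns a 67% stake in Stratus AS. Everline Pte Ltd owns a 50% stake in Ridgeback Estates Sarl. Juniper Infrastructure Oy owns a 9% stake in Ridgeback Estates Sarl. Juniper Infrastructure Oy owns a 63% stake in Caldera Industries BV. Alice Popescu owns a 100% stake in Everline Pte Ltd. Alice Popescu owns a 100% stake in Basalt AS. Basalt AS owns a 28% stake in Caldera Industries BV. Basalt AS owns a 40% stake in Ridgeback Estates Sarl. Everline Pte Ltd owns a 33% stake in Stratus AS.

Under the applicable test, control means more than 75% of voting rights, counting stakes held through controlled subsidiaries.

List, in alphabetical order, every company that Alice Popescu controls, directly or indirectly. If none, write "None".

Basalt AS, Caldera Industries BV, Everline Pte Ltd, Juniper Infrastructure Oy, Ridgeback Estates Sarl, Stratus AS

Alice holds 100% of Basalt, so Alice controls Basalt.
Alice holds 100% of Everline, so Alice controls Everline.
Alice holds 86% of Juniper, so Alice controls Juniper.
Everline and Juniper together hold 33% + 67% = 100% of Stratus, so Alice controls Stratus.
Basalt and Everline and Juniper together hold 40% + 50% + 9% = 99% of Ridgeback, so Alice controls Ridgeback.
Basalt and Alice and Juniper together hold 28% + 7% + 63% = 98% of Caldera, so Alice controls Caldera.
No other company's threshold is met.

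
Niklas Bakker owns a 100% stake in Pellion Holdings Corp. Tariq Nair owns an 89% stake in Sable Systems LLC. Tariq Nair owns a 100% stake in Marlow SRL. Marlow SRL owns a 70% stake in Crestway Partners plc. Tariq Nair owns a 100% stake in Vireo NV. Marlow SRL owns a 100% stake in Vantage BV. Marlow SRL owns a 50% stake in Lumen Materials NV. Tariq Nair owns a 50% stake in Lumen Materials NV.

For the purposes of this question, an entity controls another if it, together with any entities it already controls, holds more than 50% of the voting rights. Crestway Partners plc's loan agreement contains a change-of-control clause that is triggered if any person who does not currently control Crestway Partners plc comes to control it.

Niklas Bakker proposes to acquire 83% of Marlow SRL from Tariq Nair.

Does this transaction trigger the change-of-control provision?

The purchase adds only to Niklas's holdings (Tariq's stake shrinks), so Niklas is the only person who could newly come to control Crestway.
Niklas holds 100% of Pellion, so Niklas controls Pellion.
Neither Niklas nor any entity Niklas controls holds any voting interest in Crestway.
So before the transaction, Niklas does not control Crestway.
After the purchase, Niklas holds 83% of Marlow directly, and Tariq's stake falls to 17%.
Niklas holds 83% of Marlow, so Niklas controls Marlow.
Marlow holds 70% of Crestway, so Niklas controls Crestway.
Niklas did not control Crestway before and does after, so the clause is triggered.

Yes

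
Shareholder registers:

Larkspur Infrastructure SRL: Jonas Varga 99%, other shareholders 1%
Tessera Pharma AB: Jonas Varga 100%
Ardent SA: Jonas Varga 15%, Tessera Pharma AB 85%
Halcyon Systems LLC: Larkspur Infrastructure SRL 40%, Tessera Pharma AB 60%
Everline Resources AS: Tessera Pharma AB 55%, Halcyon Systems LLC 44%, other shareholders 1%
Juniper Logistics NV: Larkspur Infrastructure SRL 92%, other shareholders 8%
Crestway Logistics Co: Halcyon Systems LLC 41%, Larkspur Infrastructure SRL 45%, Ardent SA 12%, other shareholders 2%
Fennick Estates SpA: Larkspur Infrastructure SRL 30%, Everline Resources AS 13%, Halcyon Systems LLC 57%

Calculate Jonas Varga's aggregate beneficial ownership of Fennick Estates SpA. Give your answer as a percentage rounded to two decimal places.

99.32%

Jonas reaches Fennick along 6 paths.
Via Larkspur: 99% × 30% = 29.7%.
Via Tessera → Everline: 100% × 55% × 13% = 7.15%.
Via Larkspur → Halcyon → Everline: 99% × 40% × 44% × 13% = 2.26512%.
Via Tessera → Halcyon → Everline: 100% × 60% × 44% × 13% = 3.432%.
Via Larkspur → Halcyon: 99% × 40% × 57% = 22.572%.
Via Tessera → Halcyon: 100% × 60% × 57% = 34.2%.
Total: 29.7% + 7.15% + 2.26512% + 3.432% + 22.572% + 34.2% = 99.31912%.
Rounded: 99.32%.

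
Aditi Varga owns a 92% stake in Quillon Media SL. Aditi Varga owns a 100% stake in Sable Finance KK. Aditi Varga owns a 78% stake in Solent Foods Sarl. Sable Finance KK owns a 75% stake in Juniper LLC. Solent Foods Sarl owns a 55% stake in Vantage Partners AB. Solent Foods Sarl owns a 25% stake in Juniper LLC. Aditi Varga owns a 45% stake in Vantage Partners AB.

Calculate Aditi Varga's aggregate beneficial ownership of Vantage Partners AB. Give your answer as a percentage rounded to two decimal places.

87.90%

Aditi reaches Vantage along 2 paths.
Direct stake: 45% = 45%.
Via Solent: 78% × 55% = 42.9%.
Total: 45% + 42.9% = 87.9%.
Rounded: 87.90%.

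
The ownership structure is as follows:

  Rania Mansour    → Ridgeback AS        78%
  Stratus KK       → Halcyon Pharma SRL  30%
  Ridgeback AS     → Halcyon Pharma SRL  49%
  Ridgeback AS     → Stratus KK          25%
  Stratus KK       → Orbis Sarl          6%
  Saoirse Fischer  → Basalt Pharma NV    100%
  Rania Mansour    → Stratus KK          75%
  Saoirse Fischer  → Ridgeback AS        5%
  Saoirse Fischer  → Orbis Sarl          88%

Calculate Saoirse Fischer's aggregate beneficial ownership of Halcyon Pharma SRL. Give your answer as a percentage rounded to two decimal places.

Saoirse reaches Halcyon along 2 paths.
Via Ridgeback: 5% × 49% = 2.45%.
Via Ridgeback → Stratus: 5% × 25% × 30% = 0.375%.
Total: 2.45% + 0.375% = 2.825%.
Rounded: 2.83%.

2.83%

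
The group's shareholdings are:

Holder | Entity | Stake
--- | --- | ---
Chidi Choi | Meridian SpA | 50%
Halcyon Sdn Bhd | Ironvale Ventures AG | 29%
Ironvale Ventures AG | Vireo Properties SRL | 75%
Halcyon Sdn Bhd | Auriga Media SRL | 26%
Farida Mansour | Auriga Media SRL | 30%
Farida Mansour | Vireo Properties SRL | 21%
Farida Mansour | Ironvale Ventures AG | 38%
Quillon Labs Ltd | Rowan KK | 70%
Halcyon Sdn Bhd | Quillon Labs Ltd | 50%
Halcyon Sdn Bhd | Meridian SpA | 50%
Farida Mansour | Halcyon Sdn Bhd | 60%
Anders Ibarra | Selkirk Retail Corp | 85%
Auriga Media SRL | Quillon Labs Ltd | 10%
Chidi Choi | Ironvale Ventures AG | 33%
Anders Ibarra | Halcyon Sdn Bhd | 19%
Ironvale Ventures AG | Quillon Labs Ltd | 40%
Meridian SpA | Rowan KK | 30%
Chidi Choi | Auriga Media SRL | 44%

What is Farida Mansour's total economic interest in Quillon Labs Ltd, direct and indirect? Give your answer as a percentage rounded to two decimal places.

56.72%

Farida reaches Quillon along 5 paths.
Via Halcyon: 60% × 50% = 30%.
Via Halcyon → Auriga: 60% × 26% × 10% = 1.56%.
Via Auriga: 30% × 10% = 3%.
Via Ironvale: 38% × 40% = 15.2%.
Via Halcyon → Ironvale: 60% × 29% × 40% = 6.96%.
Total: 30% + 1.56% + 3% + 15.2% + 6.96% = 56.72%.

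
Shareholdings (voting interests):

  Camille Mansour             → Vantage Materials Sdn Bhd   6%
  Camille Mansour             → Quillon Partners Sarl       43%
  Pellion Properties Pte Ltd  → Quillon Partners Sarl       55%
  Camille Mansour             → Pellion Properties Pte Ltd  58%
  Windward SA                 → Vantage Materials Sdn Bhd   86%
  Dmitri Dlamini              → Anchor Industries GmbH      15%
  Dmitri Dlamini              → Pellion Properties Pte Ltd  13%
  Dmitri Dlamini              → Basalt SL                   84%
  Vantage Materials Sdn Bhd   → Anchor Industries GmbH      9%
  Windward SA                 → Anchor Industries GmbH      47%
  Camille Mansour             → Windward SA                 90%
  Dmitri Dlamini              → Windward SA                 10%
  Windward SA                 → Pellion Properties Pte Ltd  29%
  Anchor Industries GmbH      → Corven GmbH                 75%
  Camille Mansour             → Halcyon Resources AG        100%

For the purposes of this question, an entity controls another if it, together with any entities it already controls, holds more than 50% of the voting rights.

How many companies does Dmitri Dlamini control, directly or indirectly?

Dmitri holds 84% of Basalt, so Dmitri controls Basalt.
No other company's threshold is met.
Dmitri controls 1 company.

1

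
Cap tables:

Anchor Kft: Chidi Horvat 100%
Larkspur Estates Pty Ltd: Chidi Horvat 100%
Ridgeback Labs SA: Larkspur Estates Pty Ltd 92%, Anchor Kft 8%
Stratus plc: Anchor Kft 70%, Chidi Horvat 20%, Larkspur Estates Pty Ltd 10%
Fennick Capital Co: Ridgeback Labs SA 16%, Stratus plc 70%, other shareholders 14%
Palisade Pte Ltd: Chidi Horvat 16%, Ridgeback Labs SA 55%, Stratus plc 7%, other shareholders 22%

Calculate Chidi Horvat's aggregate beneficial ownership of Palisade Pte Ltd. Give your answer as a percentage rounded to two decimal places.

78.00%

Chidi reaches Palisade along 6 paths.
Direct stake: 16% = 16%.
Via Larkspur → Ridgeback: 100% × 92% × 55% = 50.6%.
Via Anchor → Ridgeback: 100% × 8% × 55% = 4.4%.
Via Anchor → Stratus: 100% × 70% × 7% = 4.9%.
Via Stratus: 20% × 7% = 1.4%.
Via Larkspur → Stratus: 100% × 10% × 7% = 0.7%.
Total: 16% + 50.6% + 4.4% + 4.9% + 1.4% + 0.7% = 78%.
Rounded: 78.00%.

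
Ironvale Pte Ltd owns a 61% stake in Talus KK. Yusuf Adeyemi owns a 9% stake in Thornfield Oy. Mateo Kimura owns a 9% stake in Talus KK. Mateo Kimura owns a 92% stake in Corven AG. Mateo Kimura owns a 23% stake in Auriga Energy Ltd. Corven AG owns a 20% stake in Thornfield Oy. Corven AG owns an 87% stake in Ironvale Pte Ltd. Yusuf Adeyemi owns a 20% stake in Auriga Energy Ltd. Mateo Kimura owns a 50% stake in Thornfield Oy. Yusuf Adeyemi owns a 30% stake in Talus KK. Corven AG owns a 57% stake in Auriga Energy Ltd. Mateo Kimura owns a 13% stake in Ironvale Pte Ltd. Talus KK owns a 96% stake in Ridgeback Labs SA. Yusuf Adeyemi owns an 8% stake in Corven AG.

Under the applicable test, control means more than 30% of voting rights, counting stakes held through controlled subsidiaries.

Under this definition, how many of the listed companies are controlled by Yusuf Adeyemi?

Yusuf's largest direct stake is 30% in Talus, which does not meet the threshold.
Yusuf controls 0 companies.

0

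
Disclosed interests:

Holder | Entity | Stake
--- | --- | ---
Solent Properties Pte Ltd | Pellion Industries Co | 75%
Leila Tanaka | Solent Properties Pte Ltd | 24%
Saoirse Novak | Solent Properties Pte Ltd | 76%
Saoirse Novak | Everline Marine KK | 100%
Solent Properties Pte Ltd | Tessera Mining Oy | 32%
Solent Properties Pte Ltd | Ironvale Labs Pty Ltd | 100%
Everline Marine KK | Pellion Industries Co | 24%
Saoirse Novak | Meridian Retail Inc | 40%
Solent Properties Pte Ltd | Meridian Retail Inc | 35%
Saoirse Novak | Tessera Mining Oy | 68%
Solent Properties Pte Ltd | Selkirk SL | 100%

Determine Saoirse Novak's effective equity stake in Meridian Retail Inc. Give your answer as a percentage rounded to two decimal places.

Saoirse reaches Meridian along 2 paths.
Direct stake: 40% = 40%.
Via Solent: 76% × 35% = 26.6%.
Total: 40% + 26.6% = 66.6%.
Rounded: 66.60%.

66.60%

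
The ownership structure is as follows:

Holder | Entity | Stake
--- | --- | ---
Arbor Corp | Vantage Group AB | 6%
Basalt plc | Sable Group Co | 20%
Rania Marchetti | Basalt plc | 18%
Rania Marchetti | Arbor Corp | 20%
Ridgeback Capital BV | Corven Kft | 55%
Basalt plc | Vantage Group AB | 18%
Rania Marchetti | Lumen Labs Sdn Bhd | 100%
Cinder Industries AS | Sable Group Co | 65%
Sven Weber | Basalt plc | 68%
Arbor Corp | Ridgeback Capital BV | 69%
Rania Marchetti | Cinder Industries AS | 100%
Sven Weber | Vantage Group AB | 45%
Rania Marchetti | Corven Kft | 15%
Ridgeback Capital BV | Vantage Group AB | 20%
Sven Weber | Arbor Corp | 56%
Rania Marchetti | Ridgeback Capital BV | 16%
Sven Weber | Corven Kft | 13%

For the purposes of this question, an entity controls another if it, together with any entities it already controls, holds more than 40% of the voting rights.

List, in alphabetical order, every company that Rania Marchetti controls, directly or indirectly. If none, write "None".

Rania holds 100% of Cinder, so Rania controls Cinder.
Cinder holds 65% of Sable, so Rania controls Sable.
Rania holds 100% of Lumen, so Rania controls Lumen.
No other company's threshold is met.

Cinder Industries AS, Lumen Labs Sdn Bhd, Sable Group Co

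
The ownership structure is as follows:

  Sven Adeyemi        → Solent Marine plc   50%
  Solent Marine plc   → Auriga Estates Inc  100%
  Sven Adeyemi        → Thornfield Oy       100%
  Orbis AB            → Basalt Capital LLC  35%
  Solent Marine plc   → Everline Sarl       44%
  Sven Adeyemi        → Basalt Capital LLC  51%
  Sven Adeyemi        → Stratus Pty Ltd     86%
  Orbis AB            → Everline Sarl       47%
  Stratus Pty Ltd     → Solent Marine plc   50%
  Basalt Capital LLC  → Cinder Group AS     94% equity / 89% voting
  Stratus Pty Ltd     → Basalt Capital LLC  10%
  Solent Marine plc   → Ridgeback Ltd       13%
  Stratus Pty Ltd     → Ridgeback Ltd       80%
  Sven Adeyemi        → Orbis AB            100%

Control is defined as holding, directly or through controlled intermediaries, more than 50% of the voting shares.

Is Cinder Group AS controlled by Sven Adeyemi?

Sven holds 86% of Stratus, so Sven controls Stratus.
Sven holds 100% of Orbis, so Sven controls Orbis.
Sven and Orbis and Stratus together hold 51% + 35% + 10% = 96% of Basalt, so Sven controls Basalt.
Basalt holds 89% of Cinder, so Sven controls Cinder.

Yes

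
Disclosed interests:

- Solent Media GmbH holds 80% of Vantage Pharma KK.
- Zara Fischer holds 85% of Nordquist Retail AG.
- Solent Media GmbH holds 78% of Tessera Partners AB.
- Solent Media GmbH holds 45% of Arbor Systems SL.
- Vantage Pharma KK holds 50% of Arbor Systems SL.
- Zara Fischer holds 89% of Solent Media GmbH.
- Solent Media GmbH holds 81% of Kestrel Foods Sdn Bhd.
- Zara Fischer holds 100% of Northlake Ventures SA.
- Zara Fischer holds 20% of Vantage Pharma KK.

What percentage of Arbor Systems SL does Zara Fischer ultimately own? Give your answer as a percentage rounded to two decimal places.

85.65%

Zara reaches Arbor along 3 paths.
Via Solent: 89% × 45% = 40.05%.
Via Vantage: 20% × 50% = 10%.
Via Solent → Vantage: 89% × 80% × 50% = 35.6%.
Total: 40.05% + 10% + 35.6% = 85.65%.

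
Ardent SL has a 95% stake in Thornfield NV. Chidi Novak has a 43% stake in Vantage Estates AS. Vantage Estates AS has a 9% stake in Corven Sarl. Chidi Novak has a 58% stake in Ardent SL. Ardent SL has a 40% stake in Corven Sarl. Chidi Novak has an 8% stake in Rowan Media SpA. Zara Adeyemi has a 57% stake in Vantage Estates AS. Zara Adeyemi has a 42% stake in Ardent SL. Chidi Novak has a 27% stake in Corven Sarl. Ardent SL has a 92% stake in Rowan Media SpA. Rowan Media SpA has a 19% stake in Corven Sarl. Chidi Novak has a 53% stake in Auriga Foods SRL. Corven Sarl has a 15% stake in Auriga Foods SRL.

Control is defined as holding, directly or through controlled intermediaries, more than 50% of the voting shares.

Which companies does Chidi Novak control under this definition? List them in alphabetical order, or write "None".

Ardent SL, Auriga Foods SRL, Corven Sarl, Rowan Media SpA, Thornfield NV

Chidi holds 58% of Ardent, so Chidi controls Ardent.
Ardent and Chidi together hold 92% + 8% = 100% of Rowan, so Chidi controls Rowan.
Ardent holds 95% of Thornfield, so Chidi controls Thornfield.
Ardent and Chidi and Rowan together hold 40% + 27% + 19% = 86% of Corven, so Chidi controls Corven.
Chidi and Corven together hold 53% + 15% = 68% of Auriga, so Chidi controls Auriga.
No other company's threshold is met.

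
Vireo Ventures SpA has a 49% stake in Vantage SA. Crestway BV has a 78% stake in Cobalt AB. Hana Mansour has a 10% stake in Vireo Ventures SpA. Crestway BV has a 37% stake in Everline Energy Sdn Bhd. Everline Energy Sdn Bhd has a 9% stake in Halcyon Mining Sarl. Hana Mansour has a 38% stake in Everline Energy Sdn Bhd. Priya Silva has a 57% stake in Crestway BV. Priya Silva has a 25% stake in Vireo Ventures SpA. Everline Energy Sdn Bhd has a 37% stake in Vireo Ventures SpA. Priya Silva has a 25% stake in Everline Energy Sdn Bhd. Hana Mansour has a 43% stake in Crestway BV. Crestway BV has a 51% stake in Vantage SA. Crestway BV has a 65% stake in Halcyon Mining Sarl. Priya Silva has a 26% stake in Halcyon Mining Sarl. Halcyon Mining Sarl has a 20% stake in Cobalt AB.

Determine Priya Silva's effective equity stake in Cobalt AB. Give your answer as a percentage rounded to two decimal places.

Priya reaches Cobalt along 5 paths.
Via Everline → Halcyon: 25% × 9% × 20% = 0.45%.
Via Crestway → Everline → Halcyon: 57% × 37% × 9% × 20% = 0.37962%.
Via Crestway → Halcyon: 57% × 65% × 20% = 7.41%.
Via Halcyon: 26% × 20% = 5.2%.
Via Crestway: 57% × 78% = 44.46%.
Total: 0.45% + 0.37962% + 7.41% + 5.2% + 44.46% = 57.89962%.
Rounded: 57.90%.

57.90%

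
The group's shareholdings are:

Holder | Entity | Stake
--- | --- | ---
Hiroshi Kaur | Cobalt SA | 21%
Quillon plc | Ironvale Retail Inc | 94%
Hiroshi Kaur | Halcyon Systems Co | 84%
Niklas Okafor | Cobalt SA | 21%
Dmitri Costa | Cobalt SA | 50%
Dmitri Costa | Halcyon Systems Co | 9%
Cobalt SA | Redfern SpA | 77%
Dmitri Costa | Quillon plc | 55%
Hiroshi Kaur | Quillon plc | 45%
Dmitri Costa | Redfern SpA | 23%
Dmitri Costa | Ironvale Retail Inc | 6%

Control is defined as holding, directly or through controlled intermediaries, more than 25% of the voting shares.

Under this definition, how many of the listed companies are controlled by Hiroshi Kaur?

Hiroshi holds 45% of Quillon, so Hiroshi controls Quillon.
Hiroshi holds 84% of Halcyon, so Hiroshi controls Halcyon.
Quillon holds 94% of Ironvale, so Hiroshi controls Ironvale.
No other company's threshold is met.
Hiroshi controls 3 companies.

3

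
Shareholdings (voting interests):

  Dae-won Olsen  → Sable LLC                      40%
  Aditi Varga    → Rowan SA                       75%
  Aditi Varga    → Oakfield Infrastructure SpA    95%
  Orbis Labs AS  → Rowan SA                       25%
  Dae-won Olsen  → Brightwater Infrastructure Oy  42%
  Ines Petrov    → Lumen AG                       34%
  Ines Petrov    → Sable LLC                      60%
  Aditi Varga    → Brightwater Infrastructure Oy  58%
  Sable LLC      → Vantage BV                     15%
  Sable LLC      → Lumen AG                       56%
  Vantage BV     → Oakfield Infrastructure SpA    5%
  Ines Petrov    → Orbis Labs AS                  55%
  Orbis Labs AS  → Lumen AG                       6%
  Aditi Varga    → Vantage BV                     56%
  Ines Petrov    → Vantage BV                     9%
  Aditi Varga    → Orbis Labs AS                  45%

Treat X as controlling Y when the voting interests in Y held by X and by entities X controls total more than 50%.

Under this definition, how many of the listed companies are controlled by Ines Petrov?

Ines holds 60% of Sable, so Ines controls Sable.
Ines holds 55% of Orbis, so Ines controls Orbis.
Sable and Orbis and Ines together hold 56% + 6% + 34% = 96% of Lumen, so Ines controls Lumen.
No other company's threshold is met.
Ines controls 3 companies.

3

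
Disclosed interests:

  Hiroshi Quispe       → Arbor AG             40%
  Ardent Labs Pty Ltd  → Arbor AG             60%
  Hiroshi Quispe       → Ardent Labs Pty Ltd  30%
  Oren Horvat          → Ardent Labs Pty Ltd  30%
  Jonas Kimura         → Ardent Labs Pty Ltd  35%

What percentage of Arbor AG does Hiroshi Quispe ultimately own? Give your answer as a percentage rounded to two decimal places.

58.00%

Hiroshi reaches Arbor along 2 paths.
Via Ardent: 30% × 60% = 18%.
Direct stake: 40% = 40%.
Total: 18% + 40% = 58%.
Rounded: 58.00%.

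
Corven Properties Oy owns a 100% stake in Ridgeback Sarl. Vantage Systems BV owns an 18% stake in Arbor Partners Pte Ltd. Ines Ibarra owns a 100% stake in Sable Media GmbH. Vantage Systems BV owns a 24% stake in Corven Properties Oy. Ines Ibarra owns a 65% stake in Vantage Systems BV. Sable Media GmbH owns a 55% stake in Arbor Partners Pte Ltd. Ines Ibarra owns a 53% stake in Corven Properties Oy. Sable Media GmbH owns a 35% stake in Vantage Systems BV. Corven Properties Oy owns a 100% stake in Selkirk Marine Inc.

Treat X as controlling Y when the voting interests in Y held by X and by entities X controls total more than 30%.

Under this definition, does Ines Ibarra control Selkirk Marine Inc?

Ines holds 100% of Sable, so Ines controls Sable.
Sable and Ines together hold 35% + 65% = 100% of Vantage, so Ines controls Vantage.
Vantage and Ines together hold 24% + 53% = 77% of Corven, so Ines controls Corven.
Corven holds 100% of Selkirk, so Ines controls Selkirk.

Yes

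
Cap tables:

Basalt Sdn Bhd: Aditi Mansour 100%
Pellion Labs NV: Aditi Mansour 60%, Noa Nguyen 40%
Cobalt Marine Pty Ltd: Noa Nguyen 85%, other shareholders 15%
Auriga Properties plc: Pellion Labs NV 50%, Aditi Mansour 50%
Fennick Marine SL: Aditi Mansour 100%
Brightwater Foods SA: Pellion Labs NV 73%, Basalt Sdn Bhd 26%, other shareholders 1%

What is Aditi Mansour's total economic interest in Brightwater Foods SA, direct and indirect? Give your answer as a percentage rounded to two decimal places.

69.80%

Aditi reaches Brightwater along 2 paths.
Via Pellion: 60% × 73% = 43.8%.
Via Basalt: 100% × 26% = 26%.
Total: 43.8% + 26% = 69.8%.
Rounded: 69.80%.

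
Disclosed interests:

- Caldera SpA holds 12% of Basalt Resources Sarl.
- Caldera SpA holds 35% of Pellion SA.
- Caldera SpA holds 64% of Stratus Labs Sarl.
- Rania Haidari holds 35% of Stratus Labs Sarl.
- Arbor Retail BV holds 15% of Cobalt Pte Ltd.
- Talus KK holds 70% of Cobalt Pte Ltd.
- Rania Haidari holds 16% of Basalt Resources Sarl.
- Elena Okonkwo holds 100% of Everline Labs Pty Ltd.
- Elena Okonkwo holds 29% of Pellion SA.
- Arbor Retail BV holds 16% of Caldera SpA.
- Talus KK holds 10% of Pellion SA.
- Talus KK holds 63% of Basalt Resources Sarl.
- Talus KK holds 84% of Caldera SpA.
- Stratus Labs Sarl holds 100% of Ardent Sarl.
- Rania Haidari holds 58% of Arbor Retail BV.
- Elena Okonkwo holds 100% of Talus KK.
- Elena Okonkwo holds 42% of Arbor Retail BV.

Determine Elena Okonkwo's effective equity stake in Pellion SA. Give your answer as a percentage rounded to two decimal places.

70.75%

Elena reaches Pellion along 4 paths.
Via Talus: 100% × 10% = 10%.
Via Talus → Caldera: 100% × 84% × 35% = 29.4%.
Via Arbor → Caldera: 42% × 16% × 35% = 2.352%.
Direct stake: 29% = 29%.
Total: 10% + 29.4% + 2.352% + 29% = 70.752%.
Rounded: 70.75%.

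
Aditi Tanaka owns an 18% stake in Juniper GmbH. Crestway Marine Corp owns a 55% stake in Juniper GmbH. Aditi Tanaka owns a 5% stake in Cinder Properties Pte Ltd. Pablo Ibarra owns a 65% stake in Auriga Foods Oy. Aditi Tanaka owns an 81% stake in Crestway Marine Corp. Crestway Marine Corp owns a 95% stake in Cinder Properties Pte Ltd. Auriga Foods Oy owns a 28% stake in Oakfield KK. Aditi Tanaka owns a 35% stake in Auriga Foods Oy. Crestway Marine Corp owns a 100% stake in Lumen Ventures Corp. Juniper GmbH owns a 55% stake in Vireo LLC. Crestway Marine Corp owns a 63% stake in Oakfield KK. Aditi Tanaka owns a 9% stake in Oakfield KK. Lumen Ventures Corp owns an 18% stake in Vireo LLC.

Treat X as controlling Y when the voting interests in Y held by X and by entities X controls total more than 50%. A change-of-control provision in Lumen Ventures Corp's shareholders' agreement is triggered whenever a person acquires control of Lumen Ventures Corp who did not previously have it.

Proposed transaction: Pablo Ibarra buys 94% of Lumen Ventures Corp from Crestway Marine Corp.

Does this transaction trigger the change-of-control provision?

The purchase adds only to Pablo's holdings (Crestway's stake shrinks), so Pablo is the only person who could newly come to control Lumen.
Pablo holds 65% of Auriga, so Pablo controls Auriga.
Neither Pablo nor any entity Pablo controls holds any voting interest in Lumen.
So before the transaction, Pablo does not control Lumen.
After the purchase, Pablo holds 94% of Lumen directly, and Crestway's stake falls to 6%.
Pablo holds 94% of Lumen, so Pablo controls Lumen.
Pablo did not control Lumen before and does after, so the clause is triggered.

Yes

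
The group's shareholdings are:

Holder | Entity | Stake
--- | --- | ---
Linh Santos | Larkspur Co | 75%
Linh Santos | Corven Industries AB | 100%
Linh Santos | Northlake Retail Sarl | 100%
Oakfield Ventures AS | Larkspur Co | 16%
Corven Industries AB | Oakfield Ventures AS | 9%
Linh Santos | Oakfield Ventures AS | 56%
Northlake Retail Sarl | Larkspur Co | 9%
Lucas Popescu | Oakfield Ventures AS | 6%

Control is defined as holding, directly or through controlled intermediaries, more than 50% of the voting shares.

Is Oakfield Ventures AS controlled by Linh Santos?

Yes

Linh holds 100% of Corven, so Linh controls Corven.
Linh and Corven together hold 56% + 9% = 65% of Oakfield, so Linh controls Oakfield.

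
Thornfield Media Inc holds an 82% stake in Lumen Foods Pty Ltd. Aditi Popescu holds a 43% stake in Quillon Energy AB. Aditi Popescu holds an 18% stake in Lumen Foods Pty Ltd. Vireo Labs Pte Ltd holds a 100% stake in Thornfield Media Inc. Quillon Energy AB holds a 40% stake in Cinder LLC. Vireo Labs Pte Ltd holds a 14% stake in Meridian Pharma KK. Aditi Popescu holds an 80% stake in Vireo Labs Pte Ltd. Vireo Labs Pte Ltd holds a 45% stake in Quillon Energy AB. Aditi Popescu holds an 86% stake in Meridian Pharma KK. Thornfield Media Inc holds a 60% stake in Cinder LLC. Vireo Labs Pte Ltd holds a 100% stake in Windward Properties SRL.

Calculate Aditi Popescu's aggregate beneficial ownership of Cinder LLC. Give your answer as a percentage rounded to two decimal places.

79.60%

Aditi reaches Cinder along 3 paths.
Via Quillon: 43% × 40% = 17.2%.
Via Vireo → Quillon: 80% × 45% × 40% = 14.4%.
Via Vireo → Thornfield: 80% × 100% × 60% = 48%.
Total: 17.2% + 14.4% + 48% = 79.6%.
Rounded: 79.60%.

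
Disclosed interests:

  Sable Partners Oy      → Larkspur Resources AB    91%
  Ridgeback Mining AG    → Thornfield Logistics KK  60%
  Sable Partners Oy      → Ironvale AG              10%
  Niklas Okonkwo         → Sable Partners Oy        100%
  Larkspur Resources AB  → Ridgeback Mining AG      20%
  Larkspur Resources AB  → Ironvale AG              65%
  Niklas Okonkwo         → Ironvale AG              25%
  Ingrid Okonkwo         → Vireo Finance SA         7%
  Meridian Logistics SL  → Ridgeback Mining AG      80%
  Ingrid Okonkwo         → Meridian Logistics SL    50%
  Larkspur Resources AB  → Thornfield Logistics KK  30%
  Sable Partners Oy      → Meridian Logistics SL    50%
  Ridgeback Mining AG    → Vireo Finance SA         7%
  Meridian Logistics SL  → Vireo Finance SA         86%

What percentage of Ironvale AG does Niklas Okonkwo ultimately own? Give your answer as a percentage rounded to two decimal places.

Niklas reaches Ironvale along 3 paths.
Via Sable → Larkspur: 100% × 91% × 65% = 59.15%.
Via Sable: 100% × 10% = 10%.
Direct stake: 25% = 25%.
Total: 59.15% + 10% + 25% = 94.15%.

94.15%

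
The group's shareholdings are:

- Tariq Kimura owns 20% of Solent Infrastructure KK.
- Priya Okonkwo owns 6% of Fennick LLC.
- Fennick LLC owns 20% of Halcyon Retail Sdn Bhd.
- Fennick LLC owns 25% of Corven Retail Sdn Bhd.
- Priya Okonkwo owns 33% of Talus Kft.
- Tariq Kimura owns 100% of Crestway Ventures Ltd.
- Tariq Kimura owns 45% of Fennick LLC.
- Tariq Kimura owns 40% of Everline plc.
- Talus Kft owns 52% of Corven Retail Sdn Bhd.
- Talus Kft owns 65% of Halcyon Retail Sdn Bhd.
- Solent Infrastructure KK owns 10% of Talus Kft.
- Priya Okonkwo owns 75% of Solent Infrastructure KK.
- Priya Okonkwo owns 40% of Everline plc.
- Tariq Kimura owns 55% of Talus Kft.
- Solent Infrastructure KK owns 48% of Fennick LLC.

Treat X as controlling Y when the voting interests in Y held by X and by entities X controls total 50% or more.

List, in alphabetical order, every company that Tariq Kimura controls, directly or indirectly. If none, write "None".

Corven Retail Sdn Bhd, Crestway Ventures Ltd, Halcyon Retail Sdn Bhd, Talus Kft

Tariq holds 55% of Talus, so Tariq controls Talus.
Tariq holds 100% of Crestway, so Tariq controls Crestway.
Talus holds 65% of Halcyon, so Tariq controls Halcyon.
Talus holds 52% of Corven, so Tariq controls Corven.
No other company's threshold is met.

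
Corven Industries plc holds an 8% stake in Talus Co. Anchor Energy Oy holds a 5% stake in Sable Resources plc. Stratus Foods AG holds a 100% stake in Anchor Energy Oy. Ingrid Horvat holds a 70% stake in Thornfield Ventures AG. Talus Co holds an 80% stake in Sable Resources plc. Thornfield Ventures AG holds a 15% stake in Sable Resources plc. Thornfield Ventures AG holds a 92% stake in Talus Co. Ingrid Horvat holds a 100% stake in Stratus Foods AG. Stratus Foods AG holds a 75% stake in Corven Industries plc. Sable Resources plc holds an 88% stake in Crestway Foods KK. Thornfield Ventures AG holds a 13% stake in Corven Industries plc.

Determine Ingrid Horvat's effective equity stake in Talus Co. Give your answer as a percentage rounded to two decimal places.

71.13%

Ingrid reaches Talus along 3 paths.
Via Thornfield → Corven: 70% × 13% × 8% = 0.728%.
Via Stratus → Corven: 100% × 75% × 8% = 6%.
Via Thornfield: 70% × 92% = 64.4%.
Total: 0.728% + 6% + 64.4% = 71.128%.
Rounded: 71.13%.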